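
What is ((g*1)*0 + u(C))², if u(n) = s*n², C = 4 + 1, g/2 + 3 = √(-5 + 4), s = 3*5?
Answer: 140625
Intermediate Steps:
s = 15
g = -6 + 2*I (g = -6 + 2*√(-5 + 4) = -6 + 2*√(-1) = -6 + 2*I ≈ -6.0 + 2.0*I)
C = 5
u(n) = 15*n²
((g*1)*0 + u(C))² = (((-6 + 2*I)*1)*0 + 15*5²)² = ((-6 + 2*I)*0 + 15*25)² = (0 + 375)² = 375² = 140625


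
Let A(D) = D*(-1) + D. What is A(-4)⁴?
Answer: 0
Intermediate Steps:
A(D) = 0 (A(D) = -D + D = 0)
A(-4)⁴ = 0⁴ = 0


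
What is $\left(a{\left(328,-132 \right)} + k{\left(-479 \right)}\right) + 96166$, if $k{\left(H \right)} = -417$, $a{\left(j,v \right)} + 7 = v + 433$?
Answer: $96043$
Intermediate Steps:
$a{\left(j,v \right)} = 426 + v$ ($a{\left(j,v \right)} = -7 + \left(v + 433\right) = -7 + \left(433 + v\right) = 426 + v$)
$\left(a{\left(328,-132 \right)} + k{\left(-479 \right)}\right) + 96166 = \left(\left(426 - 132\right) - 417\right) + 96166 = \left(294 - 417\right) + 96166 = -123 + 96166 = 96043$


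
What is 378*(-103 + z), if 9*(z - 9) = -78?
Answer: -38808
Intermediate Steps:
z = ⅓ (z = 9 + (⅑)*(-78) = 9 - 26/3 = ⅓ ≈ 0.33333)
378*(-103 + z) = 378*(-103 + ⅓) = 378*(-308/3) = -38808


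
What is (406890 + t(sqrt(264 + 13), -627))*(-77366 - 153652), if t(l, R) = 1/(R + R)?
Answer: -19645772991677/209 ≈ -9.3999e+10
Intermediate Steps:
t(l, R) = 1/(2*R)
(406890 + t(sqrt(264 + 13), -627))*(-77366 - 153652) = (406890 + (1/2)/(-627))*(-77366 - 153652) = (406890 + (1/2)*(-1/627))*(-231018) = (406890 - 1/1254)*(-231018) = (510240059/1254)*(-231018) = -19645772991677/209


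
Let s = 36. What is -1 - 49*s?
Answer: -1765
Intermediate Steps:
-1 - 49*s = -1 - 49*36 = -1 - 1764 = -1765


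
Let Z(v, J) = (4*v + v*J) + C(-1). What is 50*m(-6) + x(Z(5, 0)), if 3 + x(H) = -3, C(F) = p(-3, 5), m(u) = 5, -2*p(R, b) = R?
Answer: 244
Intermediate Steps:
p(R, b) = -R/2
C(F) = 3/2 (C(F) = -½*(-3) = 3/2)
Z(v, J) = 3/2 + 4*v + J*v (Z(v, J) = (4*v + v*J) + 3/2 = (4*v + J*v) + 3/2 = 3/2 + 4*v + J*v)
x(H) = -6 (x(H) = -3 - 3 = -6)
50*m(-6) + x(Z(5, 0)) = 50*5 - 6 = 250 - 6 = 244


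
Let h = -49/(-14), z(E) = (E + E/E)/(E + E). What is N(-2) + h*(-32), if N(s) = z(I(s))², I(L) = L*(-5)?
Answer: -44679/400 ≈ -111.70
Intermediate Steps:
I(L) = -5*L
z(E) = (1 + E)/(2*E) (z(E) = (E + 1)/((2*E)) = (1 + E)*(1/(2*E)) = (1 + E)/(2*E))
h = 7/2 (h = -49*(-1/14) = 7/2 ≈ 3.5000)
N(s) = (1 - 5*s)²/(100*s²) (N(s) = ((1 - 5*s)/(2*((-5*s))))² = ((-1/(5*s))*(1 - 5*s)/2)² = (-(1 - 5*s)/(10*s))² = (1 - 5*s)²/(100*s²))
N(-2) + h*(-32) = (1/100)*(-1 + 5*(-2))²/(-2)² + (7/2)*(-32) = (1/100)*(¼)*(-1 - 10)² - 112 = (1/100)*(¼)*(-11)² - 112 = (1/100)*(¼)*121 - 112 = 121/400 - 112 = -44679/400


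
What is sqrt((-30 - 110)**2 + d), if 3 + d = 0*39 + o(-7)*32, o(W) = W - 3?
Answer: sqrt(19277) ≈ 138.84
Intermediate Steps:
o(W) = -3 + W
d = -323 (d = -3 + (0*39 + (-3 - 7)*32) = -3 + (0 - 10*32) = -3 + (0 - 320) = -3 - 320 = -323)
sqrt((-30 - 110)**2 + d) = sqrt((-30 - 110)**2 - 323) = sqrt((-140)**2 - 323) = sqrt(19600 - 323) = sqrt(19277)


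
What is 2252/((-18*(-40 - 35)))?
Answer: 1126/675 ≈ 1.6681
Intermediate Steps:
2252/((-18*(-40 - 35))) = 2252/((-18*(-75))) = 2252/1350 = 2252*(1/1350) = 1126/675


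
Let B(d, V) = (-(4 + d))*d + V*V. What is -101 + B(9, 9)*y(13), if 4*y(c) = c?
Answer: -218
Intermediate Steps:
y(c) = c/4
B(d, V) = V² + d*(-4 - d) (B(d, V) = (-4 - d)*d + V² = d*(-4 - d) + V² = V² + d*(-4 - d))
-101 + B(9, 9)*y(13) = -101 + (9² - 1*9² - 4*9)*((¼)*13) = -101 + (81 - 1*81 - 36)*(13/4) = -101 + (81 - 81 - 36)*(13/4) = -101 - 36*13/4 = -101 - 117 = -218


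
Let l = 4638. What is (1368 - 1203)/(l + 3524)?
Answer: 15/742 ≈ 0.020216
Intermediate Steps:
(1368 - 1203)/(l + 3524) = (1368 - 1203)/(4638 + 3524) = 165/8162 = 165*(1/8162) = 15/742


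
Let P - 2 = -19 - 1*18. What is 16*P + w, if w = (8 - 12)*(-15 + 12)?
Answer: -548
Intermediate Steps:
P = -35 (P = 2 + (-19 - 1*18) = 2 + (-19 - 18) = 2 - 37 = -35)
w = 12 (w = -4*(-3) = 12)
16*P + w = 16*(-35) + 12 = -560 + 12 = -548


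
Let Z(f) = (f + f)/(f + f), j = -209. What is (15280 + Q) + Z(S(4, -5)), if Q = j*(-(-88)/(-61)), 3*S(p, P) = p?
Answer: 950533/61 ≈ 15583.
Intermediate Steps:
S(p, P) = p/3
Z(f) = 1 (Z(f) = (2*f)/((2*f)) = (1/(2*f))*(2*f) = 1)
Q = 18392/61 (Q = -(-209)*(-88/(-61)) = -(-209)*(-88*(-1/61)) = -(-209)*88/61 = -209*(-88/61) = 18392/61 ≈ 301.51)
(15280 + Q) + Z(S(4, -5)) = (15280 + 18392/61) + 1 = 950472/61 + 1 = 950533/61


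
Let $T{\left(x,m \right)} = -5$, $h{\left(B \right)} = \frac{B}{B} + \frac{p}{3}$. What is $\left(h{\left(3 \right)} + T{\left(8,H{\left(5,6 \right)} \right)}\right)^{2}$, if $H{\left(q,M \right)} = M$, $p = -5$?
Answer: $\frac{289}{9} \approx 32.111$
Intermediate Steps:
$h{\left(B \right)} = - \frac{2}{3}$ ($h{\left(B \right)} = \frac{B}{B} - \frac{5}{3} = 1 - \frac{5}{3} = - \frac{2}{3}$)
$\left(h{\left(3 \right)} + T{\left(8,H{\left(5,6 \right)} \right)}\right)^{2} = \left(- \frac{2}{3} - 5\right)^{2} = \left(- \frac{17}{3}\right)^{2} = \frac{289}{9}$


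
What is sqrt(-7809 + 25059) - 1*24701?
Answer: -24701 + 5*sqrt(690) ≈ -24570.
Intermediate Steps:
sqrt(-7809 + 25059) - 1*24701 = sqrt(17250) - 24701 = 5*sqrt(690) - 24701 = -24701 + 5*sqrt(690)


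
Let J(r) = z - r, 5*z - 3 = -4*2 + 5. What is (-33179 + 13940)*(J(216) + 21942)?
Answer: -417986514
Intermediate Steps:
z = 0 (z = ⅗ + (-4*2 + 5)/5 = ⅗ + (-8 + 5)/5 = ⅗ + (⅕)*(-3) = ⅗ - ⅗ = 0)
J(r) = -r (J(r) = 0 - r = -r)
(-33179 + 13940)*(J(216) + 21942) = (-33179 + 13940)*(-1*216 + 21942) = -19239*(-216 + 21942) = -19239*21726 = -417986514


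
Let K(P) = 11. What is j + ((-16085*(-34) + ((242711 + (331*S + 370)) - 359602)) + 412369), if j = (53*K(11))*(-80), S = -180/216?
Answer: 4774933/6 ≈ 7.9582e+5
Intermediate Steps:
S = -5/6 (S = -180*1/216 = -5/6 ≈ -0.83333)
j = -46640 (j = (53*11)*(-80) = 583*(-80) = -46640)
j + ((-16085*(-34) + ((242711 + (331*S + 370)) - 359602)) + 412369) = -46640 + ((-16085*(-34) + ((242711 + (331*(-5/6) + 370)) - 359602)) + 412369) = -46640 + ((546890 + ((242711 + (-1655/6 + 370)) - 359602)) + 412369) = -46640 + ((546890 + ((242711 + 565/6) - 359602)) + 412369) = -46640 + ((546890 + (1456831/6 - 359602)) + 412369) = -46640 + ((546890 - 700781/6) + 412369) = -46640 + (2580559/6 + 412369) = -46640 + 5054773/6 = 4774933/6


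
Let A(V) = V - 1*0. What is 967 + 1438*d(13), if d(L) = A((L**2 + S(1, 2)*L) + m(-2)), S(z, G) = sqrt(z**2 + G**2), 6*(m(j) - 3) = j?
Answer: 743471/3 + 18694*sqrt(5) ≈ 2.8962e+5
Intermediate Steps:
m(j) = 3 + j/6
S(z, G) = sqrt(G**2 + z**2)
A(V) = V (A(V) = V + 0 = V)
d(L) = 8/3 + L**2 + L*sqrt(5) (d(L) = (L**2 + sqrt(2**2 + 1**2)*L) + (3 + (1/6)*(-2)) = (L**2 + sqrt(4 + 1)*L) + (3 - 1/3) = (L**2 + sqrt(5)*L) + 8/3 = (L**2 + L*sqrt(5)) + 8/3 = 8/3 + L**2 + L*sqrt(5))
967 + 1438*d(13) = 967 + 1438*(8/3 + 13**2 + 13*sqrt(5)) = 967 + 1438*(8/3 + 169 + 13*sqrt(5)) = 967 + 1438*(515/3 + 13*sqrt(5)) = 967 + (740570/3 + 18694*sqrt(5)) = 743471/3 + 18694*sqrt(5)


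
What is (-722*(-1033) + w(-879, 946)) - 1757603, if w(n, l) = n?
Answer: -1012656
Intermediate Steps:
(-722*(-1033) + w(-879, 946)) - 1757603 = (-722*(-1033) - 879) - 1757603 = (745826 - 879) - 1757603 = 744947 - 1757603 = -1012656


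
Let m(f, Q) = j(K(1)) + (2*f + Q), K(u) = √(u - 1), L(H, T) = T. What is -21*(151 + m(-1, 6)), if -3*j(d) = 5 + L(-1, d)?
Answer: -3220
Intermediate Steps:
K(u) = √(-1 + u)
j(d) = -5/3 - d/3 (j(d) = -(5 + d)/3 = -5/3 - d/3)
m(f, Q) = -5/3 + Q + 2*f (m(f, Q) = (-5/3 - √(-1 + 1)/3) + (2*f + Q) = (-5/3 - √0/3) + (Q + 2*f) = (-5/3 - ⅓*0) + (Q + 2*f) = (-5/3 + 0) + (Q + 2*f) = -5/3 + (Q + 2*f) = -5/3 + Q + 2*f)
-21*(151 + m(-1, 6)) = -21*(151 + (-5/3 + 6 + 2*(-1))) = -21*(151 + (-5/3 + 6 - 2)) = -21*(151 + 7/3) = -21*460/3 = -3220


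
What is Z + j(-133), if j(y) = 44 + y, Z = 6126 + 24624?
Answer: 30661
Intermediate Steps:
Z = 30750
Z + j(-133) = 30750 + (44 - 133) = 30750 - 89 = 30661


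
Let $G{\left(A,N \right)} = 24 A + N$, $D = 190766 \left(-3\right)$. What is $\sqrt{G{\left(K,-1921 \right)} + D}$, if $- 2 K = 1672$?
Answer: $i \sqrt{594283} \approx 770.9 i$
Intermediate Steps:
$D = -572298$
$K = -836$ ($K = \left(- \frac{1}{2}\right) 1672 = -836$)
$G{\left(A,N \right)} = N + 24 A$
$\sqrt{G{\left(K,-1921 \right)} + D} = \sqrt{\left(-1921 + 24 \left(-836\right)\right) - 572298} = \sqrt{\left(-1921 - 20064\right) - 572298} = \sqrt{-21985 - 572298} = \sqrt{-594283} = i \sqrt{594283}$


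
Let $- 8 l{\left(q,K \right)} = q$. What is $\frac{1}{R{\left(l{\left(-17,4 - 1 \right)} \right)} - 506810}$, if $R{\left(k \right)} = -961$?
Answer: $- \frac{1}{507771} \approx -1.9694 \cdot 10^{-6}$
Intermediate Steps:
$l{\left(q,K \right)} = - \frac{q}{8}$
$\frac{1}{R{\left(l{\left(-17,4 - 1 \right)} \right)} - 506810} = \frac{1}{-961 - 506810} = \frac{1}{-507771} = - \frac{1}{507771}$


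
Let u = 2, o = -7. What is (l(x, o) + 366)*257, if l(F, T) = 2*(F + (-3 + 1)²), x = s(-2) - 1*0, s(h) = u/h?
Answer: 95604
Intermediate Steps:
s(h) = 2/h
x = -1 (x = 2/(-2) - 1*0 = 2*(-½) + 0 = -1 + 0 = -1)
l(F, T) = 8 + 2*F (l(F, T) = 2*(F + (-2)²) = 2*(F + 4) = 2*(4 + F) = 8 + 2*F)
(l(x, o) + 366)*257 = ((8 + 2*(-1)) + 366)*257 = ((8 - 2) + 366)*257 = (6 + 366)*257 = 372*257 = 95604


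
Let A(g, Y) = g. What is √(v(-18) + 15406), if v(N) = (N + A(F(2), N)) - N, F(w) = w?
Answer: 12*√107 ≈ 124.13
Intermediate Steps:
v(N) = 2 (v(N) = (N + 2) - N = (2 + N) - N = 2)
√(v(-18) + 15406) = √(2 + 15406) = √15408 = 12*√107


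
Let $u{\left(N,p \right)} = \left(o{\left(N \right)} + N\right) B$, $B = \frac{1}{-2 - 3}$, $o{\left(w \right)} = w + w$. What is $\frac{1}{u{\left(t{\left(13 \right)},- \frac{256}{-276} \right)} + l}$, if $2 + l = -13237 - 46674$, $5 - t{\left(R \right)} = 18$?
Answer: $- \frac{5}{299526} \approx -1.6693 \cdot 10^{-5}$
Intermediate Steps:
$t{\left(R \right)} = -13$ ($t{\left(R \right)} = 5 - 18 = -13$)
$o{\left(w \right)} = 2 w$
$B = - \frac{1}{5}$ ($B = \frac{1}{-5} = - \frac{1}{5} \approx -0.2$)
$u{\left(N,p \right)} = - \frac{3 N}{5}$ ($u{\left(N,p \right)} = \left(2 N + N\right) \left(- \frac{1}{5}\right) = 3 N \left(- \frac{1}{5}\right) = - \frac{3 N}{5}$)
$l = -59913$ ($l = -2 - 59911 = -59913$)
$\frac{1}{u{\left(t{\left(13 \right)},- \frac{256}{-276} \right)} + l} = \frac{1}{\left(- \frac{3}{5}\right) \left(-13\right) - 59913} = \frac{1}{\frac{39}{5} - 59913} = \frac{1}{- \frac{299526}{5}} = - \frac{5}{299526}$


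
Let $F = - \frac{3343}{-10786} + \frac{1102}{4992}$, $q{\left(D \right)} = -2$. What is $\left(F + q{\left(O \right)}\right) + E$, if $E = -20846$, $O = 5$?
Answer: $- \frac{280626283337}{13460928} \approx -20847.0$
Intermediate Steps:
$F = \frac{7143607}{13460928}$ ($F = \left(-3343\right) \left(- \frac{1}{10786}\right) + 1102 \cdot \frac{1}{4992} = \frac{3343}{10786} + \frac{551}{2496} = \frac{7143607}{13460928} \approx 0.53069$)
$\left(F + q{\left(O \right)}\right) + E = \left(\frac{7143607}{13460928} - 2\right) - 20846 = - \frac{19778249}{13460928} - 20846 = - \frac{280626283337}{13460928}$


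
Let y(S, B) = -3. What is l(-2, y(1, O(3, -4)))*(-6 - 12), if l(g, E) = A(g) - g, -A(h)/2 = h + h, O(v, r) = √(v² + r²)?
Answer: -180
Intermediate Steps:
O(v, r) = √(r² + v²)
A(h) = -4*h (A(h) = -2*(h + h) = -4*h)
l(g, E) = -5*g (l(g, E) = -4*g - g = -5*g)
l(-2, y(1, O(3, -4)))*(-6 - 12) = (-5*(-2))*(-6 - 12) = 10*(-18) = -180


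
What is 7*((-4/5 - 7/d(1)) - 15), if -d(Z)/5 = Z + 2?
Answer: -322/3 ≈ -107.33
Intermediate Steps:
d(Z) = -10 - 5*Z (d(Z) = -5*(Z + 2) = -5*(2 + Z) = -10 - 5*Z)
7*((-4/5 - 7/d(1)) - 15) = 7*((-4/5 - 7/(-10 - 5*1)) - 15) = 7*((-4*⅕ - 7/(-10 - 5)) - 15) = 7*((-⅘ - 7/(-15)) - 15) = 7*((-⅘ - 7*(-1/15)) - 15) = 7*((-⅘ + 7/15) - 15) = 7*(-⅓ - 15) = 7*(-46/3) = -322/3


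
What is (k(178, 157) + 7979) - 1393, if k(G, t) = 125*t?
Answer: 26211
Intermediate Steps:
(k(178, 157) + 7979) - 1393 = (125*157 + 7979) - 1393 = (19625 + 7979) - 1393 = 27604 - 1393 = 26211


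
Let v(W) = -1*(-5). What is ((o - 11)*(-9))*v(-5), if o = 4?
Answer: 315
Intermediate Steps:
v(W) = 5
((o - 11)*(-9))*v(-5) = ((4 - 11)*(-9))*5 = -7*(-9)*5 = 63*5 = 315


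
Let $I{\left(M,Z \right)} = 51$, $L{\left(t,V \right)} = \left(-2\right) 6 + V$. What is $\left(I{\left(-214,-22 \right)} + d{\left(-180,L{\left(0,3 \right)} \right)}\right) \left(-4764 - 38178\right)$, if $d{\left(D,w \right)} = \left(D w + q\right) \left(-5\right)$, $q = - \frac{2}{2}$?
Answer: $345425448$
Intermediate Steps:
$q = -1$ ($q = \left(-2\right) \frac{1}{2} = -1$)
$L{\left(t,V \right)} = -12 + V$
$d{\left(D,w \right)} = 5 - 5 D w$ ($d{\left(D,w \right)} = \left(D w - 1\right) \left(-5\right) = \left(-1 + D w\right) \left(-5\right) = 5 - 5 D w$)
$\left(I{\left(-214,-22 \right)} + d{\left(-180,L{\left(0,3 \right)} \right)}\right) \left(-4764 - 38178\right) = \left(51 + \left(5 - - 900 \left(-12 + 3\right)\right)\right) \left(-4764 - 38178\right) = \left(51 + \left(5 - \left(-900\right) \left(-9\right)\right)\right) \left(-42942\right) = \left(51 + \left(5 - 8100\right)\right) \left(-42942\right) = \left(51 - 8095\right) \left(-42942\right) = \left(-8044\right) \left(-42942\right) = 345425448$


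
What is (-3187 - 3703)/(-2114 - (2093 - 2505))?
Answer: 3445/851 ≈ 4.0482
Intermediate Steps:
(-3187 - 3703)/(-2114 - (2093 - 2505)) = -6890/(-2114 - 1*(-412)) = -6890/(-2114 + 412) = -6890/(-1702) = -6890*(-1/1702) = 3445/851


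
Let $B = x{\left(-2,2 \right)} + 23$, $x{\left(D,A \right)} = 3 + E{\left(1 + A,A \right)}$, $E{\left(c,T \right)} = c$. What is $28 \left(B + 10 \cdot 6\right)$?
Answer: $2492$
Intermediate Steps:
$x{\left(D,A \right)} = 4 + A$ ($x{\left(D,A \right)} = 3 + \left(1 + A\right) = 4 + A$)
$B = 29$ ($B = \left(4 + 2\right) + 23 = 6 + 23 = 29$)
$28 \left(B + 10 \cdot 6\right) = 28 \left(29 + 10 \cdot 6\right) = 28 \left(29 + 60\right) = 28 \cdot 89 = 2492$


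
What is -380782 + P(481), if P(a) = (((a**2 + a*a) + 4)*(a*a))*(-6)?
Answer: -642340881298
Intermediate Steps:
P(a) = -6*a**2*(4 + 2*a**2) (P(a) = (((a**2 + a**2) + 4)*a**2)*(-6) = ((2*a**2 + 4)*a**2)*(-6) = ((4 + 2*a**2)*a**2)*(-6) = (a**2*(4 + 2*a**2))*(-6) = -6*a**2*(4 + 2*a**2))
-380782 + P(481) = -380782 + 12*481**2*(-2 - 1*481**2) = -380782 + 12*231361*(-2 - 1*231361) = -380782 + 12*231361*(-2 - 231361) = -380782 + 12*231361*(-231363) = -380782 - 642340500516 = -642340881298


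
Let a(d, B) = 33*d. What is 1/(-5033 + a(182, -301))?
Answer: 1/973 ≈ 0.0010277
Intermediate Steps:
1/(-5033 + a(182, -301)) = 1/(-5033 + 33*182) = 1/(-5033 + 6006) = 1/973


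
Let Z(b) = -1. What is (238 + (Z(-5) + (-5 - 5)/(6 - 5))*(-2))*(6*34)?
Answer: 53040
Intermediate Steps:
(238 + (Z(-5) + (-5 - 5)/(6 - 5))*(-2))*(6*34) = (238 + (-1 + (-5 - 5)/(6 - 5))*(-2))*(6*34) = (238 + (-1 - 10/1)*(-2))*204 = (238 + (-1 - 10*1)*(-2))*204 = (238 + (-1 - 10)*(-2))*204 = (238 - 11*(-2))*204 = (238 + 22)*204 = 260*204 = 53040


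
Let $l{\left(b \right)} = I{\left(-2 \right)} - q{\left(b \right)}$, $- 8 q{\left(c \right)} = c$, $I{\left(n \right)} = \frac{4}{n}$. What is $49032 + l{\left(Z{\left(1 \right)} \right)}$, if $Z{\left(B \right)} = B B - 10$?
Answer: $\frac{392231}{8} \approx 49029.0$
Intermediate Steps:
$q{\left(c \right)} = - \frac{c}{8}$
$Z{\left(B \right)} = -10 + B^{2}$ ($Z{\left(B \right)} = B^{2} - 10 = -10 + B^{2}$)
$l{\left(b \right)} = -2 + \frac{b}{8}$ ($l{\left(b \right)} = \frac{4}{-2} - - \frac{b}{8} = 4 \left(- \frac{1}{2}\right) + \frac{b}{8} = -2 + \frac{b}{8}$)
$49032 + l{\left(Z{\left(1 \right)} \right)} = 49032 - \left(2 - \frac{-10 + 1^{2}}{8}\right) = 49032 - \left(2 - \frac{-10 + 1}{8}\right) = 49032 + \left(-2 + \frac{1}{8} \left(-9\right)\right) = 49032 - \frac{25}{8} = \frac{392231}{8}$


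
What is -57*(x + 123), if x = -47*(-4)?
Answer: -17727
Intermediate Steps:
x = 188
-57*(x + 123) = -57*(188 + 123) = -57*311 = -17727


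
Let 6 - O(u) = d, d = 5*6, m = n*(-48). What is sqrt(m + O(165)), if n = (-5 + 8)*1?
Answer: 2*I*sqrt(42) ≈ 12.961*I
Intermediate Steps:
n = 3 (n = 3*1 = 3)
m = -144 (m = 3*(-48) = -144)
d = 30
O(u) = -24 (O(u) = 6 - 1*30 = 6 - 30 = -24)
sqrt(m + O(165)) = sqrt(-144 - 24) = sqrt(-168) = 2*I*sqrt(42)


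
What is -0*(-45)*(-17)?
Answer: 0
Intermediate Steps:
-0*(-45)*(-17) = -105*0*(-17) = 0*(-17) = 0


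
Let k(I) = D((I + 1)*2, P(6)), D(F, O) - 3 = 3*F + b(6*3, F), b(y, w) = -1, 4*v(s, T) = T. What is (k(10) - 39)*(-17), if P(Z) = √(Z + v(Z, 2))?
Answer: -493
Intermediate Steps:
v(s, T) = T/4
P(Z) = √(½ + Z) (P(Z) = √(Z + (¼)*2) = √(Z + ½) = √(½ + Z))
D(F, O) = 2 + 3*F (D(F, O) = 3 + (3*F - 1) = 3 + (-1 + 3*F) = 2 + 3*F)
k(I) = 8 + 6*I (k(I) = 2 + 3*((I + 1)*2) = 2 + 3*((1 + I)*2) = 2 + 3*(2 + 2*I) = 2 + (6 + 6*I) = 8 + 6*I)
(k(10) - 39)*(-17) = ((8 + 6*10) - 39)*(-17) = ((8 + 60) - 39)*(-17) = (68 - 39)*(-17) = 29*(-17) = -493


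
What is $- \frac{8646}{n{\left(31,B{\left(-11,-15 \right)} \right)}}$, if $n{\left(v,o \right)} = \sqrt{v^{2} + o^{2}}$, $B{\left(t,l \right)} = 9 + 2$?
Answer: $- \frac{4323 \sqrt{1082}}{541} \approx -262.85$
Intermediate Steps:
$B{\left(t,l \right)} = 11$
$n{\left(v,o \right)} = \sqrt{o^{2} + v^{2}}$
$- \frac{8646}{n{\left(31,B{\left(-11,-15 \right)} \right)}} = - \frac{8646}{\sqrt{11^{2} + 31^{2}}} = - \frac{8646}{\sqrt{121 + 961}} = - \frac{8646}{\sqrt{1082}} = - 8646 \frac{\sqrt{1082}}{1082} = - \frac{4323 \sqrt{1082}}{541}$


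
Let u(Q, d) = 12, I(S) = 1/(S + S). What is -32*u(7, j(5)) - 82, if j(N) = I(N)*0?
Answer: -466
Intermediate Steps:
I(S) = 1/(2*S)
j(N) = 0 (j(N) = (1/(2*N))*0 = 0)
-32*u(7, j(5)) - 82 = -32*12 - 82 = -384 - 82 = -466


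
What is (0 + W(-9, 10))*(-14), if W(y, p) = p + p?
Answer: -280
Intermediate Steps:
W(y, p) = 2*p
(0 + W(-9, 10))*(-14) = (0 + 2*10)*(-14) = (0 + 20)*(-14) = 20*(-14) = -280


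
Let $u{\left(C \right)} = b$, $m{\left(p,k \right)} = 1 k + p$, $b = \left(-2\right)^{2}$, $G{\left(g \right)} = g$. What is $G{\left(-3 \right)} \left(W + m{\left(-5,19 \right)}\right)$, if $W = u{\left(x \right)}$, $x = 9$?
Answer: $-54$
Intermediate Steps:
$b = 4$
$m{\left(p,k \right)} = k + p$
$u{\left(C \right)} = 4$
$W = 4$
$G{\left(-3 \right)} \left(W + m{\left(-5,19 \right)}\right) = - 3 \left(4 + \left(19 - 5\right)\right) = - 3 \left(4 + 14\right) = \left(-3\right) 18 = -54$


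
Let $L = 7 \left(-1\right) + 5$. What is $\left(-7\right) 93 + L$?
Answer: $-653$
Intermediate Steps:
$L = -2$ ($L = -7 + 5 = -2$)
$\left(-7\right) 93 + L = \left(-7\right) 93 - 2 = -651 - 2 = -653$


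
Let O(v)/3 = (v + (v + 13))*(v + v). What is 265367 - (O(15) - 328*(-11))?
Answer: 257889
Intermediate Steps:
O(v) = 6*v*(13 + 2*v) (O(v) = 3*((v + (v + 13))*(v + v)) = 3*((v + (13 + v))*(2*v)) = 3*((13 + 2*v)*(2*v)) = 3*(2*v*(13 + 2*v)) = 6*v*(13 + 2*v))
265367 - (O(15) - 328*(-11)) = 265367 - (6*15*(13 + 2*15) - 328*(-11)) = 265367 - (6*15*(13 + 30) + 3608) = 265367 - (6*15*43 + 3608) = 265367 - (3870 + 3608) = 265367 - 1*7478 = 265367 - 7478 = 257889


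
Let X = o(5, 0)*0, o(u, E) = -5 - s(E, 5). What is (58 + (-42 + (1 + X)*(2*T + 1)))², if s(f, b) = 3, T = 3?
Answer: 529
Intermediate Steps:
o(u, E) = -8 (o(u, E) = -5 - 1*3 = -5 - 3 = -8)
X = 0 (X = -8*0 = 0)
(58 + (-42 + (1 + X)*(2*T + 1)))² = (58 + (-42 + (1 + 0)*(2*3 + 1)))² = (58 + (-42 + 1*(6 + 1)))² = (58 + (-42 + 1*7))² = (58 + (-42 + 7))² = (58 - 35)² = 23² = 529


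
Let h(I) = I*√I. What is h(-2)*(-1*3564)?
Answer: 7128*I*√2 ≈ 10081.0*I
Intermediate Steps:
h(I) = I^(3/2)
h(-2)*(-1*3564) = (-2)^(3/2)*(-1*3564) = -2*I*√2*(-3564) = 7128*I*√2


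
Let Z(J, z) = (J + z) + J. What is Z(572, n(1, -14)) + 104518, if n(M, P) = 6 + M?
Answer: 105669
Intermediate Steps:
Z(J, z) = z + 2*J
Z(572, n(1, -14)) + 104518 = ((6 + 1) + 2*572) + 104518 = (7 + 1144) + 104518 = 1151 + 104518 = 105669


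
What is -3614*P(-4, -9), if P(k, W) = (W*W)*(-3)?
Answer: 878202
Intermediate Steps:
P(k, W) = -3*W² (P(k, W) = W²*(-3) = -3*W²)
-3614*P(-4, -9) = -(-10842)*(-9)² = -(-10842)*81 = -3614*(-243) = 878202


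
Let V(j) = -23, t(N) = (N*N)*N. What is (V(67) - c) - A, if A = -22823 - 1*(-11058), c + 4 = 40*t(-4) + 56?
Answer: 14250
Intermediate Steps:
t(N) = N³ (t(N) = N²*N = N³)
c = -2508 (c = -4 + (40*(-4)³ + 56) = -4 + (40*(-64) + 56) = -4 + (-2560 + 56) = -4 - 2504 = -2508)
A = -11765 (A = -22823 + 11058 = -11765)
(V(67) - c) - A = (-23 - 1*(-2508)) - 1*(-11765) = (-23 + 2508) + 11765 = 2485 + 11765 = 14250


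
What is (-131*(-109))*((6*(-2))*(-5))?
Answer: 856740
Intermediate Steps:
(-131*(-109))*((6*(-2))*(-5)) = 14279*(-12*(-5)) = 14279*60 = 856740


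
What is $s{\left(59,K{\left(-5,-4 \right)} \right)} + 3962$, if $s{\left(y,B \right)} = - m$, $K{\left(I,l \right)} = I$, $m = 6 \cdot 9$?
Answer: $3908$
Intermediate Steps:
$m = 54$
$s{\left(y,B \right)} = -54$ ($s{\left(y,B \right)} = \left(-1\right) 54 = -54$)
$s{\left(59,K{\left(-5,-4 \right)} \right)} + 3962 = -54 + 3962 = 3908$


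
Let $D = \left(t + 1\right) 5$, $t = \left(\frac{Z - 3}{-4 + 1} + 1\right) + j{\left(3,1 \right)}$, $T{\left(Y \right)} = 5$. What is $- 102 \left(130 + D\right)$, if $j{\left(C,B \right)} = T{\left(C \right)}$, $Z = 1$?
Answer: $-17170$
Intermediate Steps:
$j{\left(C,B \right)} = 5$
$t = \frac{20}{3}$ ($t = \left(\frac{1 - 3}{-4 + 1} + 1\right) + 5 = \left(- \frac{2}{-3} + 1\right) + 5 = \left(\left(-2\right) \left(- \frac{1}{3}\right) + 1\right) + 5 = \left(\frac{2}{3} + 1\right) + 5 = \frac{5}{3} + 5 = \frac{20}{3} \approx 6.6667$)
$D = \frac{115}{3}$ ($D = \left(\frac{20}{3} + 1\right) 5 = \frac{23}{3} \cdot 5 = \frac{115}{3} \approx 38.333$)
$- 102 \left(130 + D\right) = - 102 \left(130 + \frac{115}{3}\right) = \left(-102\right) \frac{505}{3} = -17170$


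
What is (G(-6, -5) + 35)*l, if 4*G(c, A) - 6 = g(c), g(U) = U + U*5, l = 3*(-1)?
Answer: -165/2 ≈ -82.500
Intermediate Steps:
l = -3
g(U) = 6*U (g(U) = U + 5*U = 6*U)
G(c, A) = 3/2 + 3*c/2 (G(c, A) = 3/2 + (6*c)/4 = 3/2 + 3*c/2)
(G(-6, -5) + 35)*l = ((3/2 + (3/2)*(-6)) + 35)*(-3) = ((3/2 - 9) + 35)*(-3) = (-15/2 + 35)*(-3) = (55/2)*(-3) = -165/2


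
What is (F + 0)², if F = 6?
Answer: 36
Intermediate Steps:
(F + 0)² = (6 + 0)² = 6² = 36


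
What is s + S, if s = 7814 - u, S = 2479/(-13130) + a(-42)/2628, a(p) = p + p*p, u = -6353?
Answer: 20369062372/1437735 ≈ 14167.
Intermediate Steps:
a(p) = p + p²
S = 670627/1437735 (S = 2479/(-13130) - 42*(1 - 42)/2628 = 2479*(-1/13130) - 42*(-41)*(1/2628) = -2479/13130 + 1722*(1/2628) = -2479/13130 + 287/438 = 670627/1437735 ≈ 0.46645)
s = 14167 (s = 7814 - 1*(-6353) = 7814 + 6353 = 14167)
s + S = 14167 + 670627/1437735 = 20369062372/1437735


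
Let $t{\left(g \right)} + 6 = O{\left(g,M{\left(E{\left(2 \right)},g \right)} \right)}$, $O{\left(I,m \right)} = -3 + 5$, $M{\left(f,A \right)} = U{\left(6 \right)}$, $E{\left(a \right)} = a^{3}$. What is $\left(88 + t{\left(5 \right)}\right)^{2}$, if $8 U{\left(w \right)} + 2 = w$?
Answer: $7056$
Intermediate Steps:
$U{\left(w \right)} = - \frac{1}{4} + \frac{w}{8}$
$M{\left(f,A \right)} = \frac{1}{2}$ ($M{\left(f,A \right)} = - \frac{1}{4} + \frac{1}{8} \cdot 6 = - \frac{1}{4} + \frac{3}{4} = \frac{1}{2}$)
$O{\left(I,m \right)} = 2$
$t{\left(g \right)} = -4$ ($t{\left(g \right)} = -6 + 2 = -4$)
$\left(88 + t{\left(5 \right)}\right)^{2} = \left(88 - 4\right)^{2} = 84^{2} = 7056$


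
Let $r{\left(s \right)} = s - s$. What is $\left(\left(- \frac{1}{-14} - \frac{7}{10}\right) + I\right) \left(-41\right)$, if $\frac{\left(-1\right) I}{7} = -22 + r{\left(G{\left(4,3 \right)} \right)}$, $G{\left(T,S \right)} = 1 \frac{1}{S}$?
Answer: $- \frac{220088}{35} \approx -6288.2$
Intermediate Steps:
$G{\left(T,S \right)} = \frac{1}{S}$
$r{\left(s \right)} = 0$
$I = 154$ ($I = - 7 \left(-22 + 0\right) = \left(-7\right) \left(-22\right) = 154$)
$\left(\left(- \frac{1}{-14} - \frac{7}{10}\right) + I\right) \left(-41\right) = \left(\left(- \frac{1}{-14} - \frac{7}{10}\right) + 154\right) \left(-41\right) = \left(\left(\left(-1\right) \left(- \frac{1}{14}\right) - \frac{7}{10}\right) + 154\right) \left(-41\right) = \left(\left(\frac{1}{14} - \frac{7}{10}\right) + 154\right) \left(-41\right) = \left(- \frac{22}{35} + 154\right) \left(-41\right) = \frac{5368}{35} \left(-41\right) = - \frac{220088}{35}$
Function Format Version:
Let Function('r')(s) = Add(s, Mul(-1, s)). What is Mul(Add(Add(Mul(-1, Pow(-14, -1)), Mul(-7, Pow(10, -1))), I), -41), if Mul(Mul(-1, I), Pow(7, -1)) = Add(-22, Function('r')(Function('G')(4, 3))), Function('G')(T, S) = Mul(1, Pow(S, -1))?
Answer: Rational(-220088, 35) ≈ -6288.2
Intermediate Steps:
Function('G')(T, S) = Pow(S, -1)
Function('r')(s) = 0
I = 154 (I = Mul(-7, Add(-22, 0)) = Mul(-7, -22) = 154)
Mul(Add(Add(Mul(-1, Pow(-14, -1)), Mul(-7, Pow(10, -1))), I), -41) = Mul(Add(Add(Mul(-1, Pow(-14, -1)), Mul(-7, Pow(10, -1))), 154), -41) = Mul(Add(Add(Mul(-1, Rational(-1, 14)), Mul(-7, Rational(1, 10))), 154), -41) = Mul(Add(Add(Rational(1, 14), Rational(-7, 10)), 154), -41) = Mul(Add(Rational(-22, 35), 154), -41) = Mul(Rational(5368, 35), -41) = Rational(-220088, 35)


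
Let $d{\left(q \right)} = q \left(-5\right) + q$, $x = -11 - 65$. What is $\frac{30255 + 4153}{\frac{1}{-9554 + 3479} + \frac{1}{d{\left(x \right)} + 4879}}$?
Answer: $\frac{270848808450}{223} \approx 1.2146 \cdot 10^{9}$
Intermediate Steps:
$x = -76$ ($x = -11 - 65 = -76$)
$d{\left(q \right)} = - 4 q$ ($d{\left(q \right)} = - 5 q + q = - 4 q$)
$\frac{30255 + 4153}{\frac{1}{-9554 + 3479} + \frac{1}{d{\left(x \right)} + 4879}} = \frac{30255 + 4153}{\frac{1}{-9554 + 3479} + \frac{1}{\left(-4\right) \left(-76\right) + 4879}} = \frac{34408}{\frac{1}{-6075} + \frac{1}{304 + 4879}} = \frac{34408}{- \frac{1}{6075} + \frac{1}{5183}} = \frac{34408}{\frac{892}{31486725}} = 34408 \cdot \frac{31486725}{892} = \frac{270848808450}{223}$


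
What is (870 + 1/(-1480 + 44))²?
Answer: 1560797963761/2062096 ≈ 7.5690e+5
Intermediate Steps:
(870 + 1/(-1480 + 44))² = (870 + 1/(-1436))² = (870 - 1/1436)² = (1249319/1436)² = 1560797963761/2062096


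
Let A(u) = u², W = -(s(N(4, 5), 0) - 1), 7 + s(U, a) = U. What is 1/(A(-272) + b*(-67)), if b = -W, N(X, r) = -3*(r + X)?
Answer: 1/76329 ≈ 1.3101e-5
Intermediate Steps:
N(X, r) = -3*X - 3*r (N(X, r) = -3*(X + r) = -3*X - 3*r)
s(U, a) = -7 + U
W = 35 (W = -((-7 + (-3*4 - 3*5)) - 1) = -((-7 + (-12 - 15)) - 1) = -((-7 - 27) - 1) = -(-34 - 1) = -1*(-35) = 35)
b = -35 (b = -1*35 = -35)
1/(A(-272) + b*(-67)) = 1/((-272)² - 35*(-67)) = 1/(73984 + 2345) = 1/76329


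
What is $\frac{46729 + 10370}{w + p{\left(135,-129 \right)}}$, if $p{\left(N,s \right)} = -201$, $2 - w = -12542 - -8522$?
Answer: $\frac{57099}{3821} \approx 14.943$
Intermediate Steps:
$w = 4022$ ($w = 2 - \left(-12542 - -8522\right) = 2 - \left(-12542 + 8522\right) = 2 - -4020 = 2 + 4020 = 4022$)
$\frac{46729 + 10370}{w + p{\left(135,-129 \right)}} = \frac{46729 + 10370}{4022 - 201} = \frac{57099}{3821}$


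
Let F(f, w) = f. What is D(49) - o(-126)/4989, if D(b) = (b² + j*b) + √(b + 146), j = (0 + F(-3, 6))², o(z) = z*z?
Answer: 4720954/1663 + √195 ≈ 2852.8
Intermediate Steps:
o(z) = z²
j = 9 (j = (0 - 3)² = (-3)² = 9)
D(b) = b² + √(146 + b) + 9*b (D(b) = (b² + 9*b) + √(b + 146) = (b² + 9*b) + √(146 + b) = b² + √(146 + b) + 9*b)
D(49) - o(-126)/4989 = (49² + √(146 + 49) + 9*49) - (-126)²/4989 = (2401 + √195 + 441) - 15876/4989 = (2842 + √195) - 1*5292/1663 = (2842 + √195) - 5292/1663 = 4720954/1663 + √195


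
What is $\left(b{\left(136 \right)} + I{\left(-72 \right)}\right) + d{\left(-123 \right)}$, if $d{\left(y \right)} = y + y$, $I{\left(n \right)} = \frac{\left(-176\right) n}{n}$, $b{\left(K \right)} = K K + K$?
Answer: $18210$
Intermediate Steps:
$b{\left(K \right)} = K + K^{2}$ ($b{\left(K \right)} = K^{2} + K = K + K^{2}$)
$I{\left(n \right)} = -176$
$d{\left(y \right)} = 2 y$
$\left(b{\left(136 \right)} + I{\left(-72 \right)}\right) + d{\left(-123 \right)} = \left(136 \left(1 + 136\right) - 176\right) + 2 \left(-123\right) = \left(136 \cdot 137 - 176\right) - 246 = \left(18632 - 176\right) - 246 = 18456 - 246 = 18210$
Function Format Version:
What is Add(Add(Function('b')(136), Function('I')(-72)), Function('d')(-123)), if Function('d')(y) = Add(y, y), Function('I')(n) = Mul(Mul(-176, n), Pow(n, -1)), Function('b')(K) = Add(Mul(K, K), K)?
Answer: 18210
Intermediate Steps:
Function('b')(K) = Add(K, Pow(K, 2)) (Function('b')(K) = Add(Pow(K, 2), K) = Add(K, Pow(K, 2)))
Function('I')(n) = -176
Function('d')(y) = Mul(2, y)
Add(Add(Function('b')(136), Function('I')(-72)), Function('d')(-123)) = Add(Add(Mul(136, Add(1, 136)), -176), Mul(2, -123)) = Add(Add(Mul(136, 137), -176), -246) = Add(Add(18632, -176), -246) = Add(18456, -246) = 18210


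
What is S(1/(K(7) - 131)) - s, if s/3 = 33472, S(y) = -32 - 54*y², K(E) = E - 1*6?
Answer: -848785627/8450 ≈ -1.0045e+5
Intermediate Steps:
K(E) = -6 + E (K(E) = E - 6 = -6 + E)
s = 100416 (s = 3*33472 = 100416)
S(1/(K(7) - 131)) - s = (-32 - 54/((-6 + 7) - 131)²) - 1*100416 = (-32 - 54/(1 - 131)²) - 100416 = (-32 - 54*(1/(-130))²) - 100416 = (-32 - 54*(-1/130)²) - 100416 = (-32 - 54*1/16900) - 100416 = (-32 - 27/8450) - 100416 = -270427/8450 - 100416 = -848785627/8450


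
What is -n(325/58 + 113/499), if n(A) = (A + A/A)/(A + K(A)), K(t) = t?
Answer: -197671/337458 ≈ -0.58576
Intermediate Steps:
n(A) = (1 + A)/(2*A) (n(A) = (A + A/A)/(A + A) = (A + 1)/((2*A)) = (1 + A)*(1/(2*A)) = (1 + A)/(2*A))
-n(325/58 + 113/499) = -(1 + (325/58 + 113/499))/(2*(325/58 + 113/499)) = -(1 + 168729/28942)/(2*168729/28942) = -28942*197671/(2*168729*28942) = -1*197671/337458 = -197671/337458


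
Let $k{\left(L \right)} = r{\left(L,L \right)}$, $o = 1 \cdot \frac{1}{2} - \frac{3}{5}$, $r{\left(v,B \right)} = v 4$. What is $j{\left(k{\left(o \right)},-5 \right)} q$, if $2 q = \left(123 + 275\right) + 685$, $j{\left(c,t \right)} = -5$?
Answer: $- \frac{5415}{2} \approx -2707.5$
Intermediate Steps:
$r{\left(v,B \right)} = 4 v$
$o = - \frac{1}{10}$ ($o = 1 \cdot \frac{1}{2} - \frac{3}{5} = \frac{1}{2} - \frac{3}{5} = - \frac{1}{10} \approx -0.1$)
$k{\left(L \right)} = 4 L$
$q = \frac{1083}{2}$ ($q = \frac{\left(123 + 275\right) + 685}{2} = \frac{398 + 685}{2} = \frac{1}{2} \cdot 1083 = \frac{1083}{2} \approx 541.5$)
$j{\left(k{\left(o \right)},-5 \right)} q = \left(-5\right) \frac{1083}{2} = - \frac{5415}{2}$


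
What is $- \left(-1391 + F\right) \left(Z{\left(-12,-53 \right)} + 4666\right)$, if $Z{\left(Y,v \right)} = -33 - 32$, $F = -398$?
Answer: $8231189$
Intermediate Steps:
$Z{\left(Y,v \right)} = -65$
$- \left(-1391 + F\right) \left(Z{\left(-12,-53 \right)} + 4666\right) = - \left(-1391 - 398\right) \left(-65 + 4666\right) = - \left(-1789\right) 4601 = \left(-1\right) \left(-8231189\right) = 8231189$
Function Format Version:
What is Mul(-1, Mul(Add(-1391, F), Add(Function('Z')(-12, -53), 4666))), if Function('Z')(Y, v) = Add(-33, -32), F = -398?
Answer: 8231189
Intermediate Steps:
Function('Z')(Y, v) = -65
Mul(-1, Mul(Add(-1391, F), Add(Function('Z')(-12, -53), 4666))) = Mul(-1, Mul(Add(-1391, -398), Add(-65, 4666))) = Mul(-1, Mul(-1789, 4601)) = Mul(-1, -8231189) = 8231189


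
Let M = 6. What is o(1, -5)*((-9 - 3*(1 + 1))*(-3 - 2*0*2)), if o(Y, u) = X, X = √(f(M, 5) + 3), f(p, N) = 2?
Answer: 45*√5 ≈ 100.62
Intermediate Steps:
X = √5 (X = √(2 + 3) = √5 ≈ 2.2361)
o(Y, u) = √5
o(1, -5)*((-9 - 3*(1 + 1))*(-3 - 2*0*2)) = √5*((-9 - 3*(1 + 1))*(-3 - 2*0*2)) = √5*((-9 - 3*2)*(-3 + 0*2)) = √5*((-9 - 6)*(-3 + 0)) = √5*(-15*(-3)) = √5*45 = 45*√5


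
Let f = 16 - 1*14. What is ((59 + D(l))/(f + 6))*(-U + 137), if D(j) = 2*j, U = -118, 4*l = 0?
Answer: 15045/8 ≈ 1880.6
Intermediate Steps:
l = 0 (l = (1/4)*0 = 0)
f = 2 (f = 16 - 14 = 2)
((59 + D(l))/(f + 6))*(-U + 137) = ((59 + 2*0)/(2 + 6))*(-1*(-118) + 137) = ((59 + 0)/8)*(118 + 137) = (59*(1/8))*255 = (59/8)*255 = 15045/8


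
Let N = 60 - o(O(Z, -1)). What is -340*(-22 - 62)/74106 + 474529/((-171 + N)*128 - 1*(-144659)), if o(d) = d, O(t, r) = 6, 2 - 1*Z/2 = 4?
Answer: 6478198759/1601714733 ≈ 4.0445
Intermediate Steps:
Z = -4 (Z = 4 - 2*4 = 4 - 8 = -4)
N = 54 (N = 60 - 1*6 = 60 - 6 = 54)
-340*(-22 - 62)/74106 + 474529/((-171 + N)*128 - 1*(-144659)) = -340*(-22 - 62)/74106 + 474529/((-171 + 54)*128 - 1*(-144659)) = -340*(-84)*(1/74106) + 474529/(-117*128 + 144659) = 28560*(1/74106) + 474529/(-14976 + 144659) = 4760/12351 + 474529/129683 = 6478198759/1601714733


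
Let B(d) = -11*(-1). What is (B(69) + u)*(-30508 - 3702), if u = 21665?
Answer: -741535960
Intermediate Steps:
B(d) = 11
(B(69) + u)*(-30508 - 3702) = (11 + 21665)*(-30508 - 3702) = 21676*(-34210) = -741535960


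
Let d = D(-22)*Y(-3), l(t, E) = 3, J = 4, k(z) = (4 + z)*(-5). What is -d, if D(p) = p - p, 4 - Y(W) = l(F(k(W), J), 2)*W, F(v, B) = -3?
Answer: 0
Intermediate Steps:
k(z) = -20 - 5*z
Y(W) = 4 - 3*W
D(p) = 0
d = 0 (d = 0*(4 - 3*(-3)) = 0*(4 + 9) = 0*13 = 0)
-d = -1*0 = 0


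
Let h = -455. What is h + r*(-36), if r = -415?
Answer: 14485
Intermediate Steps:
h + r*(-36) = -455 - 415*(-36) = -455 + 14940 = 14485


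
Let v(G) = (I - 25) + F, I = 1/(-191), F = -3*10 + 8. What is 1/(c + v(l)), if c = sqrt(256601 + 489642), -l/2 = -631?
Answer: 1714798/27143086399 + 36481*sqrt(746243)/27143086399 ≈ 0.0012242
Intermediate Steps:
l = 1262 (l = -2*(-631) = 1262)
F = -22 (F = -30 + 8 = -22)
I = -1/191 ≈ -0.0052356
v(G) = -8978/191 (v(G) = (-1/191 - 25) - 22 = -4776/191 - 22 = -8978/191)
c = sqrt(746243) ≈ 863.85
1/(c + v(l)) = 1/(sqrt(746243) - 8978/191) = 1/(-8978/191 + sqrt(746243))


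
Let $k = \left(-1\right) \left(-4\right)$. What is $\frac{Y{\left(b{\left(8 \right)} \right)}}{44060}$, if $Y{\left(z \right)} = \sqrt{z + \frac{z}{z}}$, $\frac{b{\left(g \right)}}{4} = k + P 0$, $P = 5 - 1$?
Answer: $\frac{\sqrt{17}}{44060} \approx 9.3579 \cdot 10^{-5}$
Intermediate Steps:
$k = 4$
$P = 4$
$b{\left(g \right)} = 16$ ($b{\left(g \right)} = 4 \left(4 + 4 \cdot 0\right) = 4 \left(4 + 0\right) = 4 \cdot 4 = 16$)
$Y{\left(z \right)} = \sqrt{1 + z}$ ($Y{\left(z \right)} = \sqrt{z + 1} = \sqrt{1 + z}$)
$\frac{Y{\left(b{\left(8 \right)} \right)}}{44060} = \frac{\sqrt{1 + 16}}{44060} = \sqrt{17} \cdot \frac{1}{44060} = \frac{\sqrt{17}}{44060}$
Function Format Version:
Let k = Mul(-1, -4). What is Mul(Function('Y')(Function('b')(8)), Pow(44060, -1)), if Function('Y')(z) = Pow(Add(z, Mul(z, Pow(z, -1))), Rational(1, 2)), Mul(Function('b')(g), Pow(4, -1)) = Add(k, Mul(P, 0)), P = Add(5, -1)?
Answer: Mul(Rational(1, 44060), Pow(17, Rational(1, 2))) ≈ 9.3579e-5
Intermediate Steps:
k = 4
P = 4
Function('b')(g) = 16 (Function('b')(g) = Mul(4, Add(4, Mul(4, 0))) = Mul(4, Add(4, 0)) = Mul(4, 4) = 16)
Function('Y')(z) = Pow(Add(1, z), Rational(1, 2)) (Function('Y')(z) = Pow(Add(z, 1), Rational(1, 2)) = Pow(Add(1, z), Rational(1, 2)))
Mul(Function('Y')(Function('b')(8)), Pow(44060, -1)) = Mul(Pow(Add(1, 16), Rational(1, 2)), Pow(44060, -1)) = Mul(Pow(17, Rational(1, 2)), Rational(1, 44060)) = Mul(Rational(1, 44060), Pow(17, Rational(1, 2)))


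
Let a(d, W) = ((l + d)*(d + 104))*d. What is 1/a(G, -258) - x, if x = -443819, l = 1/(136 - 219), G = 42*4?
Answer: 282774539413715/637139328 ≈ 4.4382e+5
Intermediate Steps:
G = 168
l = -1/83 (l = 1/(-83) = -1/83 ≈ -0.012048)
a(d, W) = d*(104 + d)*(-1/83 + d) (a(d, W) = ((-1/83 + d)*(d + 104))*d = ((-1/83 + d)*(104 + d))*d = ((104 + d)*(-1/83 + d))*d = d*(104 + d)*(-1/83 + d))
1/a(G, -258) - x = 1/((1/83)*168*(-104 + 83*168**2 + 8631*168)) - 1*(-443819) = 1/((1/83)*168*(-104 + 83*28224 + 1450008)) + 443819 = 1/((1/83)*168*(-104 + 2342592 + 1450008)) + 443819 = 1/((1/83)*168*3792496) + 443819 = 1/(637139328/83) + 443819 = 83/637139328 + 443819 = 282774539413715/637139328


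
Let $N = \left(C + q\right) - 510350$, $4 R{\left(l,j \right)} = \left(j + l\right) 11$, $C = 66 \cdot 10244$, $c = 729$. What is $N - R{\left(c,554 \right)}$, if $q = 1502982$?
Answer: $\frac{6660831}{4} \approx 1.6652 \cdot 10^{6}$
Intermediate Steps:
$C = 676104$
$R{\left(l,j \right)} = \frac{11 j}{4} + \frac{11 l}{4}$ ($R{\left(l,j \right)} = \frac{\left(j + l\right) 11}{4} = \frac{11 j + 11 l}{4} = \frac{11 j}{4} + \frac{11 l}{4}$)
$N = 1668736$ ($N = \left(676104 + 1502982\right) - 510350 = 2179086 - 510350 = 1668736$)
$N - R{\left(c,554 \right)} = 1668736 - \left(\frac{11}{4} \cdot 554 + \frac{11}{4} \cdot 729\right) = 1668736 - \left(\frac{3047}{2} + \frac{8019}{4}\right) = 1668736 - \frac{14113}{4} = \frac{6660831}{4}$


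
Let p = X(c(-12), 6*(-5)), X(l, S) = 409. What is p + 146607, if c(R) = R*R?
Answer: 147016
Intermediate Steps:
c(R) = R²
p = 409
p + 146607 = 409 + 146607 = 147016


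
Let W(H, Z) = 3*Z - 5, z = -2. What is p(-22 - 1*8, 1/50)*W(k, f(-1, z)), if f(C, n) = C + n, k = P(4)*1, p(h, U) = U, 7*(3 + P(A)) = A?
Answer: -7/25 ≈ -0.28000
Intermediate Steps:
P(A) = -3 + A/7
k = -17/7 (k = (-3 + (⅐)*4)*1 = (-3 + 4/7)*1 = -17/7*1 = -17/7 ≈ -2.4286)
W(H, Z) = -5 + 3*Z
p(-22 - 1*8, 1/50)*W(k, f(-1, z)) = (-5 + 3*(-1 - 2))/50 = (-5 + 3*(-3))/50 = (-5 - 9)/50 = (1/50)*(-14) = -7/25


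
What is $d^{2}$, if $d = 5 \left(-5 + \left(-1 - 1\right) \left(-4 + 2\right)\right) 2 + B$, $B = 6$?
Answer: $16$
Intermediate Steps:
$d = -4$ ($d = 5 \left(-5 + \left(-1 - 1\right) \left(-4 + 2\right)\right) 2 + 6 = 5 \left(-5 - -4\right) 2 + 6 = 5 \left(-5 + 4\right) 2 + 6 = 5 \left(-1\right) 2 + 6 = \left(-5\right) 2 + 6 = -10 + 6 = -4$)
$d^{2} = \left(-4\right)^{2} = 16$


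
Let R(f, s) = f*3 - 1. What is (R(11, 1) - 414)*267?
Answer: -101994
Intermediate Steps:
R(f, s) = -1 + 3*f (R(f, s) = 3*f - 1 = -1 + 3*f)
(R(11, 1) - 414)*267 = ((-1 + 3*11) - 414)*267 = ((-1 + 33) - 414)*267 = (32 - 414)*267 = -382*267 = -101994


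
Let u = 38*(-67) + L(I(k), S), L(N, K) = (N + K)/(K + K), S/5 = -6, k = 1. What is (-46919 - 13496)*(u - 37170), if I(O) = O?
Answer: 28792955273/12 ≈ 2.3994e+9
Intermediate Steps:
S = -30 (S = 5*(-6) = -30)
L(N, K) = (K + N)/(2*K) (L(N, K) = (K + N)/((2*K)) = (K + N)*(1/(2*K)) = (K + N)/(2*K))
u = -152731/60 (u = 38*(-67) + (½)*(-30 + 1)/(-30) = -2546 + (½)*(-1/30)*(-29) = -2546 + 29/60 = -152731/60 ≈ -2545.5)
(-46919 - 13496)*(u - 37170) = (-46919 - 13496)*(-152731/60 - 37170) = -60415*(-2382931/60) = 28792955273/12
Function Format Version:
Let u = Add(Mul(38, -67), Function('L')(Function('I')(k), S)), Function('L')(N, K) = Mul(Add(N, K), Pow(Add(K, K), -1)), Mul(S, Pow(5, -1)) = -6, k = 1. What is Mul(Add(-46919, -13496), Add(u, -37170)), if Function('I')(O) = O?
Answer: Rational(28792955273, 12) ≈ 2.3994e+9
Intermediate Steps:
S = -30 (S = Mul(5, -6) = -30)
Function('L')(N, K) = Mul(Rational(1, 2), Pow(K, -1), Add(K, N)) (Function('L')(N, K) = Mul(Add(K, N), Pow(Mul(2, K), -1)) = Mul(Add(K, N), Mul(Rational(1, 2), Pow(K, -1))) = Mul(Rational(1, 2), Pow(K, -1), Add(K, N)))
u = Rational(-152731, 60) (u = Add(Mul(38, -67), Mul(Rational(1, 2), Pow(-30, -1), Add(-30, 1))) = Add(-2546, Mul(Rational(1, 2), Rational(-1, 30), -29)) = Add(-2546, Rational(29, 60)) = Rational(-152731, 60) ≈ -2545.5)
Mul(Add(-46919, -13496), Add(u, -37170)) = Mul(Add(-46919, -13496), Add(Rational(-152731, 60), -37170)) = Mul(-60415, Rational(-2382931, 60)) = Rational(28792955273, 12)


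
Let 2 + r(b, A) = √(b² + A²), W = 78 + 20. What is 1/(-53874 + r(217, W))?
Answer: -53876/2902566683 - 7*√1157/2902566683 ≈ -1.8644e-5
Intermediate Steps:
W = 98
r(b, A) = -2 + √(A² + b²) (r(b, A) = -2 + √(b² + A²) = -2 + √(A² + b²))
1/(-53874 + r(217, W)) = 1/(-53874 + (-2 + √(98² + 217²))) = 1/(-53874 + (-2 + √(9604 + 47089))) = 1/(-53874 + (-2 + √56693)) = 1/(-53874 + (-2 + 7*√1157)) = 1/(-53876 + 7*√1157)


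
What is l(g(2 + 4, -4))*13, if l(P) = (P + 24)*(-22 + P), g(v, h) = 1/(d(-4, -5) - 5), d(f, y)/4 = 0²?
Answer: -171717/25 ≈ -6868.7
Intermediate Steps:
d(f, y) = 0 (d(f, y) = 4*0² = 4*0 = 0)
g(v, h) = -⅕ (g(v, h) = 1/(0 - 5) = 1/(-5) = -⅕)
l(P) = (-22 + P)*(24 + P) (l(P) = (24 + P)*(-22 + P) = (-22 + P)*(24 + P))
l(g(2 + 4, -4))*13 = (-528 + (-⅕)² + 2*(-⅕))*13 = (-528 + 1/25 - ⅖)*13 = -13209/25*13 = -171717/25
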